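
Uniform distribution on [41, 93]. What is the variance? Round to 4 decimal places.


Var = (b-a)^2 / 12
(b-a)^2 = (93 - 41)^2 = 2704
Var = 2704/12 ≈ 225.333333

225.3333


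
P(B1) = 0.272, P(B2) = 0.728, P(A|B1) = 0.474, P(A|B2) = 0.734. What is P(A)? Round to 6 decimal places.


P(A) = P(A|B1)*P(B1) + P(A|B2)*P(B2)
P(A|B1)*P(B1) = 0.474 * 0.272 = 0.128928
P(A|B2)*P(B2) = 0.734 * 0.728 = 0.534352
P(A) = 0.128928 + 0.534352 = 0.66328

0.663280


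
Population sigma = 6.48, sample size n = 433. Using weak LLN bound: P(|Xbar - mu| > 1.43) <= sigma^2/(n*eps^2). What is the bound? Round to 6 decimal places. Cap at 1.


bound = min(1, sigma^2/(n*eps^2))
sigma^2 = 6.48^2 = 41.9904
n*eps^2 = 433 * 1.43^2 = 433 * 2.0449 = 885.4417
sigma^2/(n*eps^2) = 41.9904 / 885.4417 ≈ 0.04742311

0.047423


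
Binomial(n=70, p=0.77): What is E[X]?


E[X] = n*p = 70 * 0.77 = 53.9

53.9


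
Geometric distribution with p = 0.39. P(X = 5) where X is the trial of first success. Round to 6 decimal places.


P = (1-p)^(k-1) * p
(1-p)^(k-1) = 0.61^4 ≈ 0.1384584
P = 0.1384584 * 0.39 ≈ 0.05399878

0.053999


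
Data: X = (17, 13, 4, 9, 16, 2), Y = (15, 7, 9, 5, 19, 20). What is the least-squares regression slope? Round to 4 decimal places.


b = sum((xi-xbar)(yi-ybar)) / sum((xi-xbar)^2)
n = 6, xbar = 61/6 ≈ 10.166667, ybar = 75/6 = 12.5
Sxy = sum((xi-xbar)(yi-ybar)) = 8.5
Sxx = sum((xi-xbar)^2) = 1169/6 ≈ 194.833333
b = Sxy / Sxx = 51/1169 ≈ 0.043627

0.0436


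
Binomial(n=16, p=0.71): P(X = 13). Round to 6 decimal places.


P = C(n,k) * p^k * (1-p)^(n-k)
C(16,13) = 560
p^k = 0.71^13 ≈ 0.01165087
(1-p)^(n-k) = 0.29^3 = 0.024389
P = 560 * 0.01165087 * 0.024389 ≈ 0.159126

0.159126


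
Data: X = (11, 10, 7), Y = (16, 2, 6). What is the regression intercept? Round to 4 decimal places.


a = ybar - b*xbar, where b = sum((xi-xbar)(yi-ybar)) / sum((xi-xbar)^2)
n = 3, xbar = 28/3 ≈ 9.333333, ybar = 24/3 = 8
Sxy = sum((xi-xbar)(yi-ybar)) = 14
Sxx = sum((xi-xbar)^2) = 26/3 ≈ 8.666667
b = Sxy / Sxx = 21/13 ≈ 1.615385
a = 8 - 1.615385 * 9.333333 = -92/13 ≈ -7.076923

-7.0769


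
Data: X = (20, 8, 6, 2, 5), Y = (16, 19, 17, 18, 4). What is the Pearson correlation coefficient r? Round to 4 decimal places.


r = sum((xi-xbar)(yi-ybar)) / sqrt(sum((xi-xbar)^2) * sum((yi-ybar)^2))
n = 5, xbar = 41/5 = 8.2, ybar = 74/5 = 14.8
Sxy = sum((xi-xbar)(yi-ybar)) = 23.2
Sxx = sum((xi-xbar)^2) = 192.8
Syy = sum((yi-ybar)^2) = 150.8
sqrt(Sxx*Syy) ≈ 170.511700
r = Sxy / sqrt(Sxx*Syy) = 23.2 / 170.511700 ≈ 0.136061

0.1361


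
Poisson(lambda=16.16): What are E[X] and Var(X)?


E[X] = Var(X) = lambda = 16.16

16.16, 16.16


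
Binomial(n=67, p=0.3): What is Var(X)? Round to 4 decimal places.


Var = n*p*(1-p) = 67 * 0.3 * 0.7 = 14.07

14.0700


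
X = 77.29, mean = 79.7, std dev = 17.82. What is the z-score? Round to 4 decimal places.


z = (X - mu) / sigma
X - mu = 77.29 - 79.7 = -2.41
z = -2.41 / 17.82 = -241/1782 ≈ -0.135241

-0.1352


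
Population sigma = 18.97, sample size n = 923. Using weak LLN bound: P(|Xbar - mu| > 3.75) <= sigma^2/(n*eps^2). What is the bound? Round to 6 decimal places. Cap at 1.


bound = min(1, sigma^2/(n*eps^2))
sigma^2 = 18.97^2 = 359.8609
n*eps^2 = 923 * 3.75^2 = 923 * 14.0625 = 12979.6875
sigma^2/(n*eps^2) = 359.8609 / 12979.6875 ≈ 0.02772493

0.027725


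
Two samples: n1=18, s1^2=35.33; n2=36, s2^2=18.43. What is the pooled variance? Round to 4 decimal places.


sp^2 = ((n1-1)*s1^2 + (n2-1)*s2^2)/(n1+n2-2)
(n1-1)*s1^2 = 17 * 35.33 = 600.61
(n2-1)*s2^2 = 35 * 18.43 = 645.05
numerator = 600.61 + 645.05 = 1245.66
n1+n2-2 = 52
sp^2 = 1245.66 / 52 = 23.955

23.9550


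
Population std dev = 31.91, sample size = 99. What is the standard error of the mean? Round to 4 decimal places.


SE = sigma / sqrt(n)
sqrt(99) ≈ 9.949874
SE = 31.91 / 9.949874 ≈ 3.207076

3.2071


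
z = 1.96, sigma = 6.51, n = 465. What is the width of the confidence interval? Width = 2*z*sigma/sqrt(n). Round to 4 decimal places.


width = 2*z*sigma/sqrt(n)
2*z*sigma = 2 * 1.96 * 6.51 = 25.5192
sqrt(465) ≈ 21.563859
width = 25.5192 / 21.563859 ≈ 1.183425

1.1834


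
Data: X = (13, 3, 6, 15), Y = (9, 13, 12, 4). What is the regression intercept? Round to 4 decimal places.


a = ybar - b*xbar, where b = sum((xi-xbar)(yi-ybar)) / sum((xi-xbar)^2)
n = 4, xbar = 37/4 = 9.25, ybar = 38/4 = 9.5
Sxy = sum((xi-xbar)(yi-ybar)) = -63.5
Sxx = sum((xi-xbar)^2) = 96.75
b = Sxy / Sxx = -254/387 ≈ -0.656331
a = 9.5 - (-0.656331) * 9.25 = 6026/387 ≈ 15.571059

15.5711


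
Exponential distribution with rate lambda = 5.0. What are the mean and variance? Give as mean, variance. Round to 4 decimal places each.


mean = 1/lam, var = 1/lam^2
mean = 1 / 5.0 = 0.2
lam^2 = 5.0^2 = 25
var = 1 / 25 = 0.04

0.2000, 0.0400


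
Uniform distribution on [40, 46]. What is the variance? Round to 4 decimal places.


Var = (b-a)^2 / 12
(b-a)^2 = (46 - 40)^2 = 36
Var = 36/12 = 3

3.0000


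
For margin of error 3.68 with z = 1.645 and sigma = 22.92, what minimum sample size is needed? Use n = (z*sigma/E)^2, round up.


z*sigma/E = 1.645 * 22.92 / 3.68 ≈ 10.245489
(z*sigma/E)^2 ≈ 104.970048
round up: n = 105

105


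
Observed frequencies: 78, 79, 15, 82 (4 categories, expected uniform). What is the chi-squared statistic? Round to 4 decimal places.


chi2 = sum((O-E)^2/E), E = total/4
total = 254, E = 254/4 = 63.5
(78 - 63.5)^2 / 63.5 = 210.25 / 63.5 = 841/254 ≈ 3.311024
(79 - 63.5)^2 / 63.5 = 240.25 / 63.5 = 961/254 ≈ 3.783465
(15 - 63.5)^2 / 63.5 = 2352.25 / 63.5 = 9409/254 ≈ 37.043307
(82 - 63.5)^2 / 63.5 = 342.25 / 63.5 = 1369/254 ≈ 5.389764
chi2 = 6290/127 ≈ 49.527559

49.5276


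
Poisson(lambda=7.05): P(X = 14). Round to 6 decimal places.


P = e^(-lam) * lam^k / k!
e^(-7.05) ≈ 0.0008674090
lam^k = 7.05^14 ≈ 749286034093.653199
k! = 14! = 87178291200
P = 0.0008674090 * 749286034093.653199 / 87178291200 ≈ 0.007455

0.007455


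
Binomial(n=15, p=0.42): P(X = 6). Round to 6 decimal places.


P = C(n,k) * p^k * (1-p)^(n-k)
C(15,6) = 5005
p^k = 0.42^6 ≈ 0.005489032
(1-p)^(n-k) = 0.58^9 ≈ 0.007427659
P = 5005 * 0.005489032 * 0.007427659 ≈ 0.204057

0.204057


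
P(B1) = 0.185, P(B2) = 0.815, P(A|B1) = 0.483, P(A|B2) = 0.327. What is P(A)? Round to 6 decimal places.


P(A) = P(A|B1)*P(B1) + P(A|B2)*P(B2)
P(A|B1)*P(B1) = 0.483 * 0.185 = 0.089355
P(A|B2)*P(B2) = 0.327 * 0.815 = 0.266505
P(A) = 0.089355 + 0.266505 = 0.35586

0.355860


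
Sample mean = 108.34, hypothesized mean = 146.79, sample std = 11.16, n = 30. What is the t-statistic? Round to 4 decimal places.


t = (xbar - mu0) / (s/sqrt(n))
xbar - mu0 = 108.34 - 146.79 = -38.45
sqrt(30) ≈ 5.47722558
s/sqrt(n) = 11.16 / 5.47722558 ≈ 2.03752791
t = -38.45 / 2.03752791 ≈ -18.870907

-18.8709


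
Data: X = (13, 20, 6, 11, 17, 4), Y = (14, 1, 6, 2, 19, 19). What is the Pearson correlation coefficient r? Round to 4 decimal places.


r = sum((xi-xbar)(yi-ybar)) / sqrt(sum((xi-xbar)^2) * sum((yi-ybar)^2))
n = 6, xbar = 71/6 ≈ 11.833333, ybar = 61/6 ≈ 10.166667
Sxy = sum((xi-xbar)(yi-ybar)) = -377/6 ≈ -62.833333
Sxx = sum((xi-xbar)^2) = 1145/6 ≈ 190.833333
Syy = sum((yi-ybar)^2) = 2033/6 ≈ 338.833333
sqrt(Sxx*Syy) ≈ 254.284672
r = Sxy / sqrt(Sxx*Syy) = -62.833333 / 254.284672 ≈ -0.247098

-0.2471


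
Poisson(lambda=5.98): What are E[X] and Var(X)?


E[X] = Var(X) = lambda = 5.98

5.98, 5.98


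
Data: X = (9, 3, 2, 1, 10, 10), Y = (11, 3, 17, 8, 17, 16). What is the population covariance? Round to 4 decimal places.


Cov = (1/n)*sum((xi-xbar)(yi-ybar))
n = 6, xbar = 35/6 ≈ 5.833333, ybar = 72/6 = 12
sum((xi-xbar)(yi-ybar)) = 60
Cov = 60 / 6 = 10

10.0000


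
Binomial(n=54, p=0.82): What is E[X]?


E[X] = n*p = 54 * 0.82 = 44.28

44.28


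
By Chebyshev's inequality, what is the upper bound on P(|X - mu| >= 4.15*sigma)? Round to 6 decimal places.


P <= 1/k^2
k^2 = 4.15^2 = 17.2225
1/k^2 = 1 / 17.2225 = 400/6889 ≈ 0.05806358

0.058064


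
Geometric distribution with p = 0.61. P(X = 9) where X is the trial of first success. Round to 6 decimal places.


P = (1-p)^(k-1) * p
(1-p)^(k-1) = 0.39^8 ≈ 0.0005352009
P = 0.0005352009 * 0.61 ≈ 0.0003264726

0.000326


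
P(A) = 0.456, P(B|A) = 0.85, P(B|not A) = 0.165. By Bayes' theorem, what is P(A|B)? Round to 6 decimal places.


P(A|B) = P(B|A)*P(A) / P(B), P(B) = P(B|A)*P(A) + P(B|not A)*P(not A)
P(B|A)*P(A) = 0.85 * 0.456 = 0.3876
P(B|not A)*P(not A) = 0.165 * 0.544 = 0.08976
P(B) = 0.3876 + 0.08976 = 0.47736
P(A|B) = 0.3876 / 0.47736 = 95/117 ≈ 0.81196581

0.811966


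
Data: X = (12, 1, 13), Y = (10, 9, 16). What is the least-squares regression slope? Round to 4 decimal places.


b = sum((xi-xbar)(yi-ybar)) / sum((xi-xbar)^2)
n = 3, xbar = 26/3 ≈ 8.666667, ybar = 35/3 ≈ 11.666667
Sxy = sum((xi-xbar)(yi-ybar)) = 101/3 ≈ 33.666667
Sxx = sum((xi-xbar)^2) = 266/3 ≈ 88.666667
b = Sxy / Sxx = 101/266 ≈ 0.379699

0.3797


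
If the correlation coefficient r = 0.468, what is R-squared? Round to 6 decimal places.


R^2 = r^2 = (0.468)^2 = 0.219024

0.219024


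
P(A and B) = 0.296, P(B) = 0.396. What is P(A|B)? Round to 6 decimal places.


P(A|B) = P(A and B) / P(B) = 0.296 / 0.396 = 74/99 ≈ 0.74747475

0.747475


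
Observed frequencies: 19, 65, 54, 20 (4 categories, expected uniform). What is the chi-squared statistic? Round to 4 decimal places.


chi2 = sum((O-E)^2/E), E = total/4
total = 158, E = 158/4 = 39.5
(19 - 39.5)^2 / 39.5 = 420.25 / 39.5 = 1681/158 ≈ 10.639241
(65 - 39.5)^2 / 39.5 = 650.25 / 39.5 = 2601/158 ≈ 16.462025
(54 - 39.5)^2 / 39.5 = 210.25 / 39.5 = 841/158 ≈ 5.322785
(20 - 39.5)^2 / 39.5 = 380.25 / 39.5 = 1521/158 ≈ 9.626582
chi2 = 3322/79 ≈ 42.050633

42.0506


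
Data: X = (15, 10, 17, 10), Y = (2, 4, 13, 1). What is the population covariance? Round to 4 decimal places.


Cov = (1/n)*sum((xi-xbar)(yi-ybar))
n = 4, xbar = 52/4 = 13, ybar = 20/4 = 5
sum((xi-xbar)(yi-ybar)) = 41
Cov = 41 / 4 = 10.25

10.2500


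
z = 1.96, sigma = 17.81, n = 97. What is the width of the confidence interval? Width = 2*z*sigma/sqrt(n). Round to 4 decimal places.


width = 2*z*sigma/sqrt(n)
2*z*sigma = 2 * 1.96 * 17.81 = 69.8152
sqrt(97) ≈ 9.848858
width = 69.8152 / 9.848858 ≈ 7.088660

7.0887


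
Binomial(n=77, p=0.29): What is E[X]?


E[X] = n*p = 77 * 0.29 = 22.33

22.33


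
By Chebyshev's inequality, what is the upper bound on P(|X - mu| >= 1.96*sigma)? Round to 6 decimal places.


P <= 1/k^2
k^2 = 1.96^2 = 3.8416
1/k^2 = 1 / 3.8416 = 625/2401 ≈ 0.26030820

0.260308


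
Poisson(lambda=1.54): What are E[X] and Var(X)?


E[X] = Var(X) = lambda = 1.54

1.54, 1.54


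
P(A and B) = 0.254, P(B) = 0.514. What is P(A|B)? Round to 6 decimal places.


P(A|B) = P(A and B) / P(B) = 0.254 / 0.514 = 127/257 ≈ 0.49416342

0.494163


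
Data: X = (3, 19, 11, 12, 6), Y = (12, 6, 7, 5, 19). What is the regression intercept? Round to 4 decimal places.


a = ybar - b*xbar, where b = sum((xi-xbar)(yi-ybar)) / sum((xi-xbar)^2)
n = 5, xbar = 51/5 = 10.2, ybar = 49/5 = 9.8
Sxy = sum((xi-xbar)(yi-ybar)) = -98.8
Sxx = sum((xi-xbar)^2) = 150.8
b = Sxy / Sxx = -19/29 ≈ -0.655172
a = 9.8 - (-0.655172) * 10.2 = 478/29 ≈ 16.482759

16.4828


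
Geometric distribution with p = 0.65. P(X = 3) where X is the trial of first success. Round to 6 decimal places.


P = (1-p)^(k-1) * p
(1-p)^(k-1) = 0.35^2 = 0.1225
P = 0.1225 * 0.65 = 0.079625

0.079625


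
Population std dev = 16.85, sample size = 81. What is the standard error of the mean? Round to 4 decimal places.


SE = sigma / sqrt(n)
sqrt(81) = 9
SE = 16.85 / 9 = 337/180 ≈ 1.872222

1.8722


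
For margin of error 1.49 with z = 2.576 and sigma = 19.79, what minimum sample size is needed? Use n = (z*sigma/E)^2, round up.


z*sigma/E = 2.576 * 19.79 / 1.49 ≈ 34.214121
(z*sigma/E)^2 ≈ 1170.606062
round up: n = 1171

1171


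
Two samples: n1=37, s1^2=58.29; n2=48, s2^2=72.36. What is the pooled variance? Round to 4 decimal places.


sp^2 = ((n1-1)*s1^2 + (n2-1)*s2^2)/(n1+n2-2)
(n1-1)*s1^2 = 36 * 58.29 = 2098.44
(n2-1)*s2^2 = 47 * 72.36 = 3400.92
numerator = 2098.44 + 3400.92 = 5499.36
n1+n2-2 = 83
sp^2 = 5499.36 / 83 = 137484/2075 ≈ 66.257349

66.2573


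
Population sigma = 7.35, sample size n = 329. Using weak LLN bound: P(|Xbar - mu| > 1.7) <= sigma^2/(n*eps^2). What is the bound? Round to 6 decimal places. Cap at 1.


bound = min(1, sigma^2/(n*eps^2))
sigma^2 = 7.35^2 = 54.0225
n*eps^2 = 329 * 1.7^2 = 329 * 2.89 = 950.81
sigma^2/(n*eps^2) = 54.0225 / 950.81 ≈ 0.05681735

0.056817


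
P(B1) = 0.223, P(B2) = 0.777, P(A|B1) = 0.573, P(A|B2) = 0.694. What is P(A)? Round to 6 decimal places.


P(A) = P(A|B1)*P(B1) + P(A|B2)*P(B2)
P(A|B1)*P(B1) = 0.573 * 0.223 = 0.127779
P(A|B2)*P(B2) = 0.694 * 0.777 = 0.539238
P(A) = 0.127779 + 0.539238 = 0.667017

0.667017


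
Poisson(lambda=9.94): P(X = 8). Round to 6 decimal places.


P = e^(-lam) * lam^k / k!
e^(-9.94) ≈ 0.00004820730
lam^k = 9.94^8 ≈ 95299599.428585
k! = 8! = 40320
P = 0.00004820730 * 95299599.428585 / 40320 ≈ 0.113942

0.113942


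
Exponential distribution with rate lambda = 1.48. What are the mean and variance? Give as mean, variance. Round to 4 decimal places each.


mean = 1/lam, var = 1/lam^2
mean = 1 / 1.48 = 25/37 ≈ 0.675676
lam^2 = 1.48^2 = 2.1904
var = 1 / 2.1904 = 625/1369 ≈ 0.456538

0.6757, 0.4565


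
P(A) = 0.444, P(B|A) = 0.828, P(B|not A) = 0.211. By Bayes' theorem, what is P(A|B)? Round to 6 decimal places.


P(A|B) = P(B|A)*P(A) / P(B), P(B) = P(B|A)*P(A) + P(B|not A)*P(not A)
P(B|A)*P(A) = 0.828 * 0.444 = 0.367632
P(B|not A)*P(not A) = 0.211 * 0.556 = 0.117316
P(B) = 0.367632 + 0.117316 = 0.484948
P(A|B) = 0.367632 / 0.484948 ≈ 0.75808540

0.758085


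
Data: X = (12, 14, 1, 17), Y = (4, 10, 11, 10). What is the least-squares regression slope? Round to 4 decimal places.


b = sum((xi-xbar)(yi-ybar)) / sum((xi-xbar)^2)
n = 4, xbar = 44/4 = 11, ybar = 35/4 = 8.75
Sxy = sum((xi-xbar)(yi-ybar)) = -16
Sxx = sum((xi-xbar)^2) = 146
b = Sxy / Sxx = -8/73 ≈ -0.109589

-0.1096


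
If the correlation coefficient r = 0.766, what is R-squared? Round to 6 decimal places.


R^2 = r^2 = (0.766)^2 = 0.586756

0.586756


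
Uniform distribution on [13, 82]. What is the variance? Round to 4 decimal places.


Var = (b-a)^2 / 12
(b-a)^2 = (82 - 13)^2 = 4761
Var = 4761/12 = 396.75

396.7500


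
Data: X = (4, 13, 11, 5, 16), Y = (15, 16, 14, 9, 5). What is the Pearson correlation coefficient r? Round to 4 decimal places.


r = sum((xi-xbar)(yi-ybar)) / sqrt(sum((xi-xbar)^2) * sum((yi-ybar)^2))
n = 5, xbar = 49/5 = 9.8, ybar = 59/5 = 11.8
Sxy = sum((xi-xbar)(yi-ybar)) = -31.2
Sxx = sum((xi-xbar)^2) = 106.8
Syy = sum((yi-ybar)^2) = 86.8
sqrt(Sxx*Syy) ≈ 96.282086
r = Sxy / sqrt(Sxx*Syy) = -31.2 / 96.282086 ≈ -0.324048

-0.3240


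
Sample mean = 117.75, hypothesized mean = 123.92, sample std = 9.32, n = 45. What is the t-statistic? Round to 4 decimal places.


t = (xbar - mu0) / (s/sqrt(n))
xbar - mu0 = 117.75 - 123.92 = -6.17
sqrt(45) ≈ 6.70820393
s/sqrt(n) = 9.32 / 6.70820393 ≈ 1.38934357
t = -6.17 / 1.38934357 ≈ -4.440946

-4.4409


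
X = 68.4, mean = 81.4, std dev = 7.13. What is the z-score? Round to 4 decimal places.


z = (X - mu) / sigma
X - mu = 68.4 - 81.4 = -13
z = -13 / 7.13 = -1300/713 ≈ -1.823282

-1.8233


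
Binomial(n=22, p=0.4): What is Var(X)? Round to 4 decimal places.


Var = n*p*(1-p) = 22 * 0.4 * 0.6 = 5.28

5.2800


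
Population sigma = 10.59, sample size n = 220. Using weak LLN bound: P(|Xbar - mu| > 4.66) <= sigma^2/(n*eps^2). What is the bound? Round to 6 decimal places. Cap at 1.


bound = min(1, sigma^2/(n*eps^2))
sigma^2 = 10.59^2 = 112.1481
n*eps^2 = 220 * 4.66^2 = 220 * 21.7156 = 4777.432
sigma^2/(n*eps^2) = 112.1481 / 4777.432 ≈ 0.02347456

0.023475


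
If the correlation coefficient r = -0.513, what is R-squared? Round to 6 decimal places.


R^2 = r^2 = (-0.513)^2 = 0.263169

0.263169


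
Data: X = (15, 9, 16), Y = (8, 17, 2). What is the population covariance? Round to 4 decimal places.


Cov = (1/n)*sum((xi-xbar)(yi-ybar))
n = 3, xbar = 40/3 ≈ 13.333333, ybar = 27/3 = 9
sum((xi-xbar)(yi-ybar)) = -55
Cov = -55 / 3 = -55/3 ≈ -18.333333

-18.3333


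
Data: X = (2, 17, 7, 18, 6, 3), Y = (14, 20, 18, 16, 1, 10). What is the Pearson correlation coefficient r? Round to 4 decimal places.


r = sum((xi-xbar)(yi-ybar)) / sqrt(sum((xi-xbar)^2) * sum((yi-ybar)^2))
n = 6, xbar = 53/6 ≈ 8.833333, ybar = 79/6 ≈ 13.166667
Sxy = sum((xi-xbar)(yi-ybar)) = 721/6 ≈ 120.166667
Sxx = sum((xi-xbar)^2) = 1457/6 ≈ 242.833333
Syy = sum((yi-ybar)^2) = 1421/6 ≈ 236.833333
sqrt(Sxx*Syy) ≈ 239.814570
r = Sxy / sqrt(Sxx*Syy) = 120.166667 / 239.814570 ≈ 0.501082

0.5011


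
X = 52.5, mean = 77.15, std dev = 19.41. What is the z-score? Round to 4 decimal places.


z = (X - mu) / sigma
X - mu = 52.5 - 77.15 = -24.65
z = -24.65 / 19.41 = -2465/1941 ≈ -1.269964

-1.2700


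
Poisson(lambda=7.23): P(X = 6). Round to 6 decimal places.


P = e^(-lam) * lam^k / k!
e^(-7.23) ≈ 0.0007245209
lam^k = 7.23^6 ≈ 142833.403132
k! = 6! = 720
P = 0.0007245209 * 142833.403132 / 720 ≈ 0.143730

0.143730


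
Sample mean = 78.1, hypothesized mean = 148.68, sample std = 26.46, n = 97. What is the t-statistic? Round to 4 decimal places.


t = (xbar - mu0) / (s/sqrt(n))
xbar - mu0 = 78.1 - 148.68 = -70.58
sqrt(97) ≈ 9.84885780
s/sqrt(n) = 26.46 / 9.84885780 ≈ 2.68660595
t = -70.58 / 2.68660595 ≈ -26.271065

-26.2711


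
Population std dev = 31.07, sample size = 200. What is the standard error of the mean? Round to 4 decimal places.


SE = sigma / sqrt(n)
sqrt(200) ≈ 14.142136
SE = 31.07 / 14.142136 ≈ 2.196981

2.1970


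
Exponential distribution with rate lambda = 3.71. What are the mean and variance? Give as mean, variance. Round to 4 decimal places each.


mean = 1/lam, var = 1/lam^2
mean = 1 / 3.71 = 100/371 ≈ 0.269542
lam^2 = 3.71^2 = 13.7641
var = 1 / 13.7641 ≈ 0.072653

0.2695, 0.0727


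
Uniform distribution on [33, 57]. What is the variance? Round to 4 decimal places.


Var = (b-a)^2 / 12
(b-a)^2 = (57 - 33)^2 = 576
Var = 576/12 = 48

48.0000


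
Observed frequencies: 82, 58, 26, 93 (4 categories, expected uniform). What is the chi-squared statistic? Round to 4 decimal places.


chi2 = sum((O-E)^2/E), E = total/4
total = 259, E = 259/4 = 64.75
(82 - 64.75)^2 / 64.75 = 297.5625 / 64.75 = 4761/1036 ≈ 4.595560
(58 - 64.75)^2 / 64.75 = 45.5625 / 64.75 = 729/1036 ≈ 0.703668
(26 - 64.75)^2 / 64.75 = 1501.5625 / 64.75 = 24025/1036 ≈ 23.190154
(93 - 64.75)^2 / 64.75 = 798.0625 / 64.75 = 12769/1036 ≈ 12.325290
chi2 = 10571/259 ≈ 40.814672

40.8147


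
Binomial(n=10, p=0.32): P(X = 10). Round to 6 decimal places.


P = C(n,k) * p^k * (1-p)^(n-k)
C(10,10) = 1
p^k = 0.32^10 ≈ 0.00001125900
(1-p)^(n-k) = 0.68^0 = 1
P = 1 * 0.00001125900 * 1 ≈ 0.000011

0.000011


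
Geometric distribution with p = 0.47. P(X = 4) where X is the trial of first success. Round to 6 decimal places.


P = (1-p)^(k-1) * p
(1-p)^(k-1) = 0.53^3 = 0.148877
P = 0.148877 * 0.47 = 0.06997219

0.069972


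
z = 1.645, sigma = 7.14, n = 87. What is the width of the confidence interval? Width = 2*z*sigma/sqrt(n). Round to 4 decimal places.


width = 2*z*sigma/sqrt(n)
2*z*sigma = 2 * 1.645 * 7.14 = 23.4906
sqrt(87) ≈ 9.327379
width = 23.4906 / 9.327379 ≈ 2.518457

2.5185


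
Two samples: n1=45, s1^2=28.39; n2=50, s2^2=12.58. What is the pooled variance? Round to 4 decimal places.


sp^2 = ((n1-1)*s1^2 + (n2-1)*s2^2)/(n1+n2-2)
(n1-1)*s1^2 = 44 * 28.39 = 1249.16
(n2-1)*s2^2 = 49 * 12.58 = 616.42
numerator = 1249.16 + 616.42 = 1865.58
n1+n2-2 = 93
sp^2 = 1865.58 / 93 = 20.06

20.0600


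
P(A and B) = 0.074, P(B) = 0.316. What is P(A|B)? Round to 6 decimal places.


P(A|B) = P(A and B) / P(B) = 0.074 / 0.316 = 37/158 ≈ 0.23417722

0.234177


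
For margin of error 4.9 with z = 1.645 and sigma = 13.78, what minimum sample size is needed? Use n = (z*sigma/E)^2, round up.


z*sigma/E = 1.645 * 13.78 / 4.9 = 32383/7000 ≈ 4.626143
(z*sigma/E)^2 ≈ 21.401198
round up: n = 22

22


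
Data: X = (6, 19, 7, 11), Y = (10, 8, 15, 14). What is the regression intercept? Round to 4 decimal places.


a = ybar - b*xbar, where b = sum((xi-xbar)(yi-ybar)) / sum((xi-xbar)^2)
n = 4, xbar = 43/4 = 10.75, ybar = 47/4 = 11.75
Sxy = sum((xi-xbar)(yi-ybar)) = -34.25
Sxx = sum((xi-xbar)^2) = 104.75
b = Sxy / Sxx = -137/419 ≈ -0.326969
a = 11.75 - (-0.326969) * 10.75 = 6396/419 ≈ 15.264916

15.2649


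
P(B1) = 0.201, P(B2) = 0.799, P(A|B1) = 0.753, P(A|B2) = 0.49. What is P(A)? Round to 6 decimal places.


P(A) = P(A|B1)*P(B1) + P(A|B2)*P(B2)
P(A|B1)*P(B1) = 0.753 * 0.201 = 0.151353
P(A|B2)*P(B2) = 0.49 * 0.799 = 0.39151
P(A) = 0.151353 + 0.39151 = 0.542863

0.542863


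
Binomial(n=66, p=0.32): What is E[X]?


E[X] = n*p = 66 * 0.32 = 21.12

21.12


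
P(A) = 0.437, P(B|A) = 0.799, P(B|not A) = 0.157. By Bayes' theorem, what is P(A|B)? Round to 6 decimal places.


P(A|B) = P(B|A)*P(A) / P(B), P(B) = P(B|A)*P(A) + P(B|not A)*P(not A)
P(B|A)*P(A) = 0.799 * 0.437 = 0.349163
P(B|not A)*P(not A) = 0.157 * 0.563 = 0.088391
P(B) = 0.349163 + 0.088391 = 0.437554
P(A|B) = 0.349163 / 0.437554 ≈ 0.79798836

0.797988


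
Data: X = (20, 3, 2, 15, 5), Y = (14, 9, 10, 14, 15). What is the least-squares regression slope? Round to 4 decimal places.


b = sum((xi-xbar)(yi-ybar)) / sum((xi-xbar)^2)
n = 5, xbar = 45/5 = 9, ybar = 62/5 = 12.4
Sxy = sum((xi-xbar)(yi-ybar)) = 54
Sxx = sum((xi-xbar)^2) = 258
b = Sxy / Sxx = 9/43 ≈ 0.209302

0.2093


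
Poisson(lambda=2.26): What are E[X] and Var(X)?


E[X] = Var(X) = lambda = 2.26

2.26, 2.26


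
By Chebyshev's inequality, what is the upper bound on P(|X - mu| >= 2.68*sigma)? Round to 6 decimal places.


P <= 1/k^2
k^2 = 2.68^2 = 7.1824
1/k^2 = 1 / 7.1824 = 625/4489 ≈ 0.13922923

0.139229


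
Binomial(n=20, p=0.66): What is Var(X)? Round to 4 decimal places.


Var = n*p*(1-p) = 20 * 0.66 * 0.34 = 4.488

4.4880


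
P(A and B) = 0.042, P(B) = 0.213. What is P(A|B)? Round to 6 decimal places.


P(A|B) = P(A and B) / P(B) = 0.042 / 0.213 = 14/71 ≈ 0.19718310

0.197183


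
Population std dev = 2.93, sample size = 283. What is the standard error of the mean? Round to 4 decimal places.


SE = sigma / sqrt(n)
sqrt(283) ≈ 16.822604
SE = 2.93 / 16.822604 ≈ 0.174170

0.1742


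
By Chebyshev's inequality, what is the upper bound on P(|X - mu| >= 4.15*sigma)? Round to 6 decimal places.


P <= 1/k^2
k^2 = 4.15^2 = 17.2225
1/k^2 = 1 / 17.2225 = 400/6889 ≈ 0.05806358

0.058064


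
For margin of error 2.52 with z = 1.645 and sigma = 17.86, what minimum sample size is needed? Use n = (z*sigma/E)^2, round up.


z*sigma/E = 1.645 * 17.86 / 2.52 = 41971/3600 ≈ 11.658611
(z*sigma/E)^2 ≈ 135.923213
round up: n = 136

136


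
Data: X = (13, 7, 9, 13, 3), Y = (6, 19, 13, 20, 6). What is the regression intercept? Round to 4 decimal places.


a = ybar - b*xbar, where b = sum((xi-xbar)(yi-ybar)) / sum((xi-xbar)^2)
n = 5, xbar = 45/5 = 9, ybar = 64/5 = 12.8
Sxy = sum((xi-xbar)(yi-ybar)) = 30
Sxx = sum((xi-xbar)^2) = 72
b = Sxy / Sxx = 5/12 ≈ 0.416667
a = 12.8 - 0.416667 * 9 = 9.05

9.0500


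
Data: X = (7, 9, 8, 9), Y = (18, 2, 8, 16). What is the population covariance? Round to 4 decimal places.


Cov = (1/n)*sum((xi-xbar)(yi-ybar))
n = 4, xbar = 33/4 = 8.25, ybar = 44/4 = 11
sum((xi-xbar)(yi-ybar)) = -11
Cov = -11 / 4 = -2.75

-2.7500


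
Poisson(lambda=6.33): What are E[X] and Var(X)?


E[X] = Var(X) = lambda = 6.33

6.33, 6.33


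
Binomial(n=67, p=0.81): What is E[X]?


E[X] = n*p = 67 * 0.81 = 54.27

54.27


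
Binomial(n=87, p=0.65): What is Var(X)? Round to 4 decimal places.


Var = n*p*(1-p) = 87 * 0.65 * 0.35 = 19.7925

19.7925


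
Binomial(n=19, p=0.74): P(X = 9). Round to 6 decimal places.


P = C(n,k) * p^k * (1-p)^(n-k)
C(19,9) = 92378
p^k = 0.74^9 ≈ 0.06654041
(1-p)^(n-k) = 0.26^10 ≈ 0.000001411671
P = 92378 * 0.06654041 * 0.000001411671 ≈ 0.008677

0.008677


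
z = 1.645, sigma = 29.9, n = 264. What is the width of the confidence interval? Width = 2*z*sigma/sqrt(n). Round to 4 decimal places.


width = 2*z*sigma/sqrt(n)
2*z*sigma = 2 * 1.645 * 29.9 = 98.371
sqrt(264) ≈ 16.248077
width = 98.371 / 16.248077 ≈ 6.054317

6.0543


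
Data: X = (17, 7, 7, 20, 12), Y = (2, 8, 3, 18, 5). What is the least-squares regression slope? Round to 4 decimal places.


b = sum((xi-xbar)(yi-ybar)) / sum((xi-xbar)^2)
n = 5, xbar = 63/5 = 12.6, ybar = 36/5 = 7.2
Sxy = sum((xi-xbar)(yi-ybar)) = 77.4
Sxx = sum((xi-xbar)^2) = 137.2
b = Sxy / Sxx = 387/686 ≈ 0.564140

0.5641


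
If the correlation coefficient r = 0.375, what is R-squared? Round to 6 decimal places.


R^2 = r^2 = (0.375)^2 = 0.140625

0.140625


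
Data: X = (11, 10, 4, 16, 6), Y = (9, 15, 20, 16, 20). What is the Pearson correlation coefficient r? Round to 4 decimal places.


r = sum((xi-xbar)(yi-ybar)) / sqrt(sum((xi-xbar)^2) * sum((yi-ybar)^2))
n = 5, xbar = 47/5 = 9.4, ybar = 80/5 = 16
Sxy = sum((xi-xbar)(yi-ybar)) = -47
Sxx = sum((xi-xbar)^2) = 87.2
Syy = sum((yi-ybar)^2) = 82
sqrt(Sxx*Syy) ≈ 84.560038
r = Sxy / sqrt(Sxx*Syy) = -47 / 84.560038 ≈ -0.555818

-0.5558


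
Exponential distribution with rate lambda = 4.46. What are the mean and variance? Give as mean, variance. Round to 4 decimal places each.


mean = 1/lam, var = 1/lam^2
mean = 1 / 4.46 = 50/223 ≈ 0.224215
lam^2 = 4.46^2 = 19.8916
var = 1 / 19.8916 ≈ 0.050272

0.2242, 0.0503


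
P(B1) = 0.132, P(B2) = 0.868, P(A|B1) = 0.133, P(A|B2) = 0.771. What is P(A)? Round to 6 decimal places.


P(A) = P(A|B1)*P(B1) + P(A|B2)*P(B2)
P(A|B1)*P(B1) = 0.133 * 0.132 = 0.017556
P(A|B2)*P(B2) = 0.771 * 0.868 = 0.669228
P(A) = 0.017556 + 0.669228 = 0.686784

0.686784


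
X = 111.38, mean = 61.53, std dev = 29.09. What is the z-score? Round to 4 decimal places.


z = (X - mu) / sigma
X - mu = 111.38 - 61.53 = 49.85
z = 49.85 / 29.09 = 4985/2909 ≈ 1.713647

1.7136


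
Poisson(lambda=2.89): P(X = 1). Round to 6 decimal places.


P = e^(-lam) * lam^k / k!
e^(-2.89) ≈ 0.05557621
lam^k = 2.89^1 = 2.89
k! = 1! = 1
P = 0.05557621 * 2.89 / 1 ≈ 0.160615

0.160615


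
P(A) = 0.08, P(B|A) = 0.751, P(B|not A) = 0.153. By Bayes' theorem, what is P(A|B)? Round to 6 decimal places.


P(A|B) = P(B|A)*P(A) / P(B), P(B) = P(B|A)*P(A) + P(B|not A)*P(not A)
P(B|A)*P(A) = 0.751 * 0.08 = 0.06008
P(B|not A)*P(not A) = 0.153 * 0.92 = 0.14076
P(B) = 0.06008 + 0.14076 = 0.20084
P(A|B) = 0.06008 / 0.20084 = 1502/5021 ≈ 0.29914360

0.299144


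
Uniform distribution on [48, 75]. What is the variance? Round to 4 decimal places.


Var = (b-a)^2 / 12
(b-a)^2 = (75 - 48)^2 = 729
Var = 729/12 = 60.75

60.7500


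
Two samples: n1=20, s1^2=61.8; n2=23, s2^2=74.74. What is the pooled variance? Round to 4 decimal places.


sp^2 = ((n1-1)*s1^2 + (n2-1)*s2^2)/(n1+n2-2)
(n1-1)*s1^2 = 19 * 61.8 = 1174.2
(n2-1)*s2^2 = 22 * 74.74 = 1644.28
numerator = 1174.2 + 1644.28 = 2818.48
n1+n2-2 = 41
sp^2 = 2818.48 / 41 = 70462/1025 ≈ 68.743415

68.7434


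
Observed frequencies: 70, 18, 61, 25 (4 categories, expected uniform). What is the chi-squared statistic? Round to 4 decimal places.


chi2 = sum((O-E)^2/E), E = total/4
total = 174, E = 174/4 = 43.5
(70 - 43.5)^2 / 43.5 = 702.25 / 43.5 = 2809/174 ≈ 16.143678
(18 - 43.5)^2 / 43.5 = 650.25 / 43.5 = 867/58 ≈ 14.948276
(61 - 43.5)^2 / 43.5 = 306.25 / 43.5 = 1225/174 ≈ 7.040230
(25 - 43.5)^2 / 43.5 = 342.25 / 43.5 = 1369/174 ≈ 7.867816
chi2 = 46

46.0000


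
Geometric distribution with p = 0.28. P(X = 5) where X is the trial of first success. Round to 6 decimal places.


P = (1-p)^(k-1) * p
(1-p)^(k-1) = 0.72^4 ≈ 0.2687386
P = 0.2687386 * 0.28 ≈ 0.07524680

0.075247


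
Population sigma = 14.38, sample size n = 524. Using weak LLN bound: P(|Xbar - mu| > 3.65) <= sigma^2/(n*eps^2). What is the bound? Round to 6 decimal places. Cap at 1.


bound = min(1, sigma^2/(n*eps^2))
sigma^2 = 14.38^2 = 206.7844
n*eps^2 = 524 * 3.65^2 = 524 * 13.3225 = 6980.99
sigma^2/(n*eps^2) = 206.7844 / 6980.99 ≈ 0.02962107

0.029621


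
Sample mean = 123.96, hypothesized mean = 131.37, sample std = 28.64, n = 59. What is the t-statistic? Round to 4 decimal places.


t = (xbar - mu0) / (s/sqrt(n))
xbar - mu0 = 123.96 - 131.37 = -7.41
sqrt(59) ≈ 7.68114575
s/sqrt(n) = 28.64 / 7.68114575 ≈ 3.72861041
t = -7.41 / 3.72861041 ≈ -1.987336

-1.9873


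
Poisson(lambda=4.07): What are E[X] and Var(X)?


E[X] = Var(X) = lambda = 4.07

4.07, 4.07


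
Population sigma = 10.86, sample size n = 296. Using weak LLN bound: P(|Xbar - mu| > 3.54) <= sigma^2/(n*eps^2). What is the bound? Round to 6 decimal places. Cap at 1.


bound = min(1, sigma^2/(n*eps^2))
sigma^2 = 10.86^2 = 117.9396
n*eps^2 = 296 * 3.54^2 = 296 * 12.5316 = 3709.3536
sigma^2/(n*eps^2) = 117.9396 / 3709.3536 ≈ 0.03179519

0.031795


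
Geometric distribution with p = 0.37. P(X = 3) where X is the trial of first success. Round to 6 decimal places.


P = (1-p)^(k-1) * p
(1-p)^(k-1) = 0.63^2 = 0.3969
P = 0.3969 * 0.37 = 0.146853

0.146853


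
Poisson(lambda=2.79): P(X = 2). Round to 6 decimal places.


P = e^(-lam) * lam^k / k!
e^(-2.79) ≈ 0.06142121
lam^k = 2.79^2 = 7.7841
k! = 2! = 2
P = 0.06142121 * 7.7841 / 2 ≈ 0.239054

0.239054


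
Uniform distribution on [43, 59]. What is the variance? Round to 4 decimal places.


Var = (b-a)^2 / 12
(b-a)^2 = (59 - 43)^2 = 256
Var = 256/12 ≈ 21.333333

21.3333


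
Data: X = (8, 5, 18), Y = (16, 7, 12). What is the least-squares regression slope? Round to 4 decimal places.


b = sum((xi-xbar)(yi-ybar)) / sum((xi-xbar)^2)
n = 3, xbar = 31/3 ≈ 10.333333, ybar = 35/3 ≈ 11.666667
Sxy = sum((xi-xbar)(yi-ybar)) = 52/3 ≈ 17.333333
Sxx = sum((xi-xbar)^2) = 278/3 ≈ 92.666667
b = Sxy / Sxx = 26/139 ≈ 0.187050

0.1871


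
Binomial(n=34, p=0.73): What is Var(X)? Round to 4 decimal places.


Var = n*p*(1-p) = 34 * 0.73 * 0.27 = 6.7014

6.7014


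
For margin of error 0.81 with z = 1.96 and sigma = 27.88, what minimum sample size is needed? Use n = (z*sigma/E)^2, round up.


z*sigma/E = 1.96 * 27.88 / 0.81 = 136612/2025 ≈ 67.462716
(z*sigma/E)^2 ≈ 4551.218057
round up: n = 4552

4552


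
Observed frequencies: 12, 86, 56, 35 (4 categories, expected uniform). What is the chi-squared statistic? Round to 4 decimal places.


chi2 = sum((O-E)^2/E), E = total/4
total = 189, E = 189/4 = 47.25
(12 - 47.25)^2 / 47.25 = 1242.5625 / 47.25 = 2209/84 ≈ 26.297619
(86 - 47.25)^2 / 47.25 = 1501.5625 / 47.25 = 24025/756 ≈ 31.779101
(56 - 47.25)^2 / 47.25 = 76.5625 / 47.25 = 175/108 ≈ 1.620370
(35 - 47.25)^2 / 47.25 = 150.0625 / 47.25 = 343/108 ≈ 3.175926
chi2 = 3961/63 ≈ 62.873016

62.8730


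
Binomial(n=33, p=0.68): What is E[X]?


E[X] = n*p = 33 * 0.68 = 22.44

22.44


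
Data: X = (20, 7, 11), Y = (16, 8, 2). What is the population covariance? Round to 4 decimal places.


Cov = (1/n)*sum((xi-xbar)(yi-ybar))
n = 3, xbar = 38/3 ≈ 12.666667, ybar = 26/3 ≈ 8.666667
sum((xi-xbar)(yi-ybar)) = 206/3 ≈ 68.666667
Cov = 68.666667 / 3 = 206/9 ≈ 22.888889

22.8889


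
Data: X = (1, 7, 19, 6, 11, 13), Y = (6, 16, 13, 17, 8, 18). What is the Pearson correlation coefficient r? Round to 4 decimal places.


r = sum((xi-xbar)(yi-ybar)) / sqrt(sum((xi-xbar)^2) * sum((yi-ybar)^2))
n = 6, xbar = 57/6 = 9.5, ybar = 78/6 = 13
Sxy = sum((xi-xbar)(yi-ybar)) = 48
Sxx = sum((xi-xbar)^2) = 195.5
Syy = sum((yi-ybar)^2) = 124
sqrt(Sxx*Syy) ≈ 155.698426
r = Sxy / sqrt(Sxx*Syy) = 48 / 155.698426 ≈ 0.308288

0.3083


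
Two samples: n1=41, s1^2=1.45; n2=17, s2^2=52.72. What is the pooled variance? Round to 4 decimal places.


sp^2 = ((n1-1)*s1^2 + (n2-1)*s2^2)/(n1+n2-2)
(n1-1)*s1^2 = 40 * 1.45 = 58
(n2-1)*s2^2 = 16 * 52.72 = 843.52
numerator = 58 + 843.52 = 901.52
n1+n2-2 = 56
sp^2 = 901.52 / 56 = 11269/700 ≈ 16.098571

16.0986


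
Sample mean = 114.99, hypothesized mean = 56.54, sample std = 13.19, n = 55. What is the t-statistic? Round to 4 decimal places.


t = (xbar - mu0) / (s/sqrt(n))
xbar - mu0 = 114.99 - 56.54 = 58.45
sqrt(55) ≈ 7.41619849
s/sqrt(n) = 13.19 / 7.41619849 ≈ 1.77853924
t = 58.45 / 1.77853924 ≈ 32.864049

32.8640


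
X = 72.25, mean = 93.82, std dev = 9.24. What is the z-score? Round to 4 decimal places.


z = (X - mu) / sigma
X - mu = 72.25 - 93.82 = -21.57
z = -21.57 / 9.24 = -719/308 ≈ -2.334416

-2.3344


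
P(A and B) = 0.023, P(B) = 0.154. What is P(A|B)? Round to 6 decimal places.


P(A|B) = P(A and B) / P(B) = 0.023 / 0.154 = 23/154 ≈ 0.14935065

0.149351


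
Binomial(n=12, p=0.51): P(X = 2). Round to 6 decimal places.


P = C(n,k) * p^k * (1-p)^(n-k)
C(12,2) = 66
p^k = 0.51^2 = 0.2601
(1-p)^(n-k) = 0.49^10 ≈ 0.0007979227
P = 66 * 0.2601 * 0.0007979227 ≈ 0.013698

0.013698


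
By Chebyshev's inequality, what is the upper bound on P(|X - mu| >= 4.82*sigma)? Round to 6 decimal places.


P <= 1/k^2
k^2 = 4.82^2 = 23.2324
1/k^2 = 1 / 23.2324 ≈ 0.04304334

0.043043


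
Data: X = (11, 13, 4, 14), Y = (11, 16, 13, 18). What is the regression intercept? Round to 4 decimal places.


a = ybar - b*xbar, where b = sum((xi-xbar)(yi-ybar)) / sum((xi-xbar)^2)
n = 4, xbar = 42/4 = 10.5, ybar = 58/4 = 14.5
Sxy = sum((xi-xbar)(yi-ybar)) = 24
Sxx = sum((xi-xbar)^2) = 61
b = Sxy / Sxx = 24/61 ≈ 0.393443
a = 14.5 - 0.393443 * 10.5 = 1265/122 ≈ 10.368852

10.3689


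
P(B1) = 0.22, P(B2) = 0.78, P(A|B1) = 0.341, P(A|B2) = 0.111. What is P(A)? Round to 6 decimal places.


P(A) = P(A|B1)*P(B1) + P(A|B2)*P(B2)
P(A|B1)*P(B1) = 0.341 * 0.22 = 0.07502
P(A|B2)*P(B2) = 0.111 * 0.78 = 0.08658
P(A) = 0.07502 + 0.08658 = 0.1616

0.161600


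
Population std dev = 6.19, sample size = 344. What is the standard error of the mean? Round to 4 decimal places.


SE = sigma / sqrt(n)
sqrt(344) ≈ 18.547237
SE = 6.19 / 18.547237 ≈ 0.333742

0.3337


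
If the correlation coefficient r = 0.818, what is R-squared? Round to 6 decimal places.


R^2 = r^2 = (0.818)^2 = 0.669124

0.669124


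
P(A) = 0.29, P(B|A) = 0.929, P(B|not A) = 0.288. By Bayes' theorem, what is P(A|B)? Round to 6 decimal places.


P(A|B) = P(B|A)*P(A) / P(B), P(B) = P(B|A)*P(A) + P(B|not A)*P(not A)
P(B|A)*P(A) = 0.929 * 0.29 = 0.26941
P(B|not A)*P(not A) = 0.288 * 0.71 = 0.20448
P(B) = 0.26941 + 0.20448 = 0.47389
P(A|B) = 0.26941 / 0.47389 ≈ 0.56850746

0.568507


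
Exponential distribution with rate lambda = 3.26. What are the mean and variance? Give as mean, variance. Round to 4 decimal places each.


mean = 1/lam, var = 1/lam^2
mean = 1 / 3.26 = 50/163 ≈ 0.306748
lam^2 = 3.26^2 = 10.6276
var = 1 / 10.6276 ≈ 0.094095

0.3067, 0.0941


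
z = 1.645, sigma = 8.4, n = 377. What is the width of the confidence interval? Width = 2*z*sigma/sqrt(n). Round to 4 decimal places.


width = 2*z*sigma/sqrt(n)
2*z*sigma = 2 * 1.645 * 8.4 = 27.636
sqrt(377) ≈ 19.416488
width = 27.636 / 19.416488 ≈ 1.423326

1.4233


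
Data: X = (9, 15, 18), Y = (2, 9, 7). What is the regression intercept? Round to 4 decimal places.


a = ybar - b*xbar, where b = sum((xi-xbar)(yi-ybar)) / sum((xi-xbar)^2)
n = 3, xbar = 42/3 = 14, ybar = 18/3 = 6
Sxy = sum((xi-xbar)(yi-ybar)) = 27
Sxx = sum((xi-xbar)^2) = 42
b = Sxy / Sxx = 9/14 ≈ 0.642857
a = 6 - 0.642857 * 14 = -3

-3.0000


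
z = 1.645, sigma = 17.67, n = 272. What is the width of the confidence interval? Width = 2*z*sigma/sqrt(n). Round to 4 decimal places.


width = 2*z*sigma/sqrt(n)
2*z*sigma = 2 * 1.645 * 17.67 = 58.1343
sqrt(272) ≈ 16.492423
width = 58.1343 / 16.492423 ≈ 3.524910

3.5249


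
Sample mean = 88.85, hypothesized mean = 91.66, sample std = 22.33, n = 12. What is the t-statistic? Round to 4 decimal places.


t = (xbar - mu0) / (s/sqrt(n))
xbar - mu0 = 88.85 - 91.66 = -2.81
sqrt(12) ≈ 3.46410162
s/sqrt(n) = 22.33 / 3.46410162 ≈ 6.44611576
t = -2.81 / 6.44611576 ≈ -0.435921

-0.4359


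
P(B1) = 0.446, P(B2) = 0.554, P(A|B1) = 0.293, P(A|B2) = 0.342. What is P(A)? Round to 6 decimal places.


P(A) = P(A|B1)*P(B1) + P(A|B2)*P(B2)
P(A|B1)*P(B1) = 0.293 * 0.446 = 0.130678
P(A|B2)*P(B2) = 0.342 * 0.554 = 0.189468
P(A) = 0.130678 + 0.189468 = 0.320146

0.320146


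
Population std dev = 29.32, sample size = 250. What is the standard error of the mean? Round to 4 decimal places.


SE = sigma / sqrt(n)
sqrt(250) ≈ 15.811388
SE = 29.32 / 15.811388 ≈ 1.854360

1.8544


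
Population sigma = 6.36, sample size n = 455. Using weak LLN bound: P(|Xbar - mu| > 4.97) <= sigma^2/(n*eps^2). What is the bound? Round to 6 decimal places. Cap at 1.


bound = min(1, sigma^2/(n*eps^2))
sigma^2 = 6.36^2 = 40.4496
n*eps^2 = 455 * 4.97^2 = 455 * 24.7009 = 11238.9095
sigma^2/(n*eps^2) = 40.4496 / 11238.9095 ≈ 0.00359907

0.003599


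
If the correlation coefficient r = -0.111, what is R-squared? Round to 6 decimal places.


R^2 = r^2 = (-0.111)^2 = 0.012321

0.012321


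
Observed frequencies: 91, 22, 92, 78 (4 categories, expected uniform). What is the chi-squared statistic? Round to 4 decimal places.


chi2 = sum((O-E)^2/E), E = total/4
total = 283, E = 283/4 = 70.75
(91 - 70.75)^2 / 70.75 = 410.0625 / 70.75 = 6561/1132 ≈ 5.795936
(22 - 70.75)^2 / 70.75 = 2376.5625 / 70.75 = 38025/1132 ≈ 33.590989
(92 - 70.75)^2 / 70.75 = 451.5625 / 70.75 = 7225/1132 ≈ 6.382509
(78 - 70.75)^2 / 70.75 = 52.5625 / 70.75 = 841/1132 ≈ 0.742933
chi2 = 13163/283 ≈ 46.512367

46.5124


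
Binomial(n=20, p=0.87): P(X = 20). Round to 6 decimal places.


P = C(n,k) * p^k * (1-p)^(n-k)
C(20,20) = 1
p^k = 0.87^20 ≈ 0.06171419
(1-p)^(n-k) = 0.13^0 = 1
P = 1 * 0.06171419 * 1 ≈ 0.061714

0.061714


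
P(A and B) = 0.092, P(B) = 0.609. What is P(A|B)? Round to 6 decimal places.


P(A|B) = P(A and B) / P(B) = 0.092 / 0.609 = 92/609 ≈ 0.15106732

0.151067


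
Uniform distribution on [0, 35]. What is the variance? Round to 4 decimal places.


Var = (b-a)^2 / 12
(b-a)^2 = (35 - 0)^2 = 1225
Var = 1225/12 ≈ 102.083333

102.0833


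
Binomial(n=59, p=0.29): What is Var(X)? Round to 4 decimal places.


Var = n*p*(1-p) = 59 * 0.29 * 0.71 = 12.1481

12.1481


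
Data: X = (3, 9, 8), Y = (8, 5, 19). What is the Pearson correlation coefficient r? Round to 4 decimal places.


r = sum((xi-xbar)(yi-ybar)) / sqrt(sum((xi-xbar)^2) * sum((yi-ybar)^2))
n = 3, xbar = 20/3 ≈ 6.666667, ybar = 32/3 ≈ 10.666667
Sxy = sum((xi-xbar)(yi-ybar)) = 23/3 ≈ 7.666667
Sxx = sum((xi-xbar)^2) = 62/3 ≈ 20.666667
Syy = sum((yi-ybar)^2) = 326/3 ≈ 108.666667
sqrt(Sxx*Syy) ≈ 47.389638
r = Sxy / sqrt(Sxx*Syy) = 7.666667 / 47.389638 ≈ 0.161779

0.1618


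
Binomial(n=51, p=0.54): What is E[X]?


E[X] = n*p = 51 * 0.54 = 27.54

27.54


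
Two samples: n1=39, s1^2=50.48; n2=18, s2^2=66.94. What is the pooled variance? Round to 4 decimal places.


sp^2 = ((n1-1)*s1^2 + (n2-1)*s2^2)/(n1+n2-2)
(n1-1)*s1^2 = 38 * 50.48 = 1918.24
(n2-1)*s2^2 = 17 * 66.94 = 1137.98
numerator = 1918.24 + 1137.98 = 3056.22
n1+n2-2 = 55
sp^2 = 3056.22 / 55 = 152811/2750 ≈ 55.567636

55.5676


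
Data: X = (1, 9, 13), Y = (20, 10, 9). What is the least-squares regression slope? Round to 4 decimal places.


b = sum((xi-xbar)(yi-ybar)) / sum((xi-xbar)^2)
n = 3, xbar = 23/3 ≈ 7.666667, ybar = 39/3 = 13
Sxy = sum((xi-xbar)(yi-ybar)) = -72
Sxx = sum((xi-xbar)^2) = 224/3 ≈ 74.666667
b = Sxy / Sxx = -27/28 ≈ -0.964286

-0.9643
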